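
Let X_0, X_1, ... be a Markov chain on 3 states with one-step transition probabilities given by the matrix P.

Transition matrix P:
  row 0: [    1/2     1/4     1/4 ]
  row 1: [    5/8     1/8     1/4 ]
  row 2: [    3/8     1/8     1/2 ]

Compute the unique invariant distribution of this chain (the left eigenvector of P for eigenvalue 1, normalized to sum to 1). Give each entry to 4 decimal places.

Balance equations π_j = Σ_i π_i·P[i][j]:
  π_0 = 1/2·π_0 + 5/8·π_1 + 3/8·π_2
  π_1 = 1/4·π_0 + 1/8·π_1 + 1/8·π_2
  normalize: π_0 + π_1 + π_2 = 1
Solving the linear system gives exactly π = [13/27, 5/27, 1/3].

π = [0.4815, 0.1852, 0.3333]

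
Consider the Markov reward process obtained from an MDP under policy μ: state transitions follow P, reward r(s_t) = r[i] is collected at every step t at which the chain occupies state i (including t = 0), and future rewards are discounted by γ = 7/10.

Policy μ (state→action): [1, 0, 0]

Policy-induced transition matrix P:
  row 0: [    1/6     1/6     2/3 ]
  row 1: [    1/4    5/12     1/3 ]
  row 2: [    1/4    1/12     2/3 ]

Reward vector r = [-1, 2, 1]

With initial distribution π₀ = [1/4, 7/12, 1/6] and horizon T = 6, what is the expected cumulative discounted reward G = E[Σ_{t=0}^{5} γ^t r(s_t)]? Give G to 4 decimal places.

G = 2.5613

t=0: π = [0.2500, 0.5833, 0.1667], E[r] = 1.0833, γ^t·E[r] = 1.083333, running G = 1.083333
t=1: π = [0.2292, 0.2986, 0.4722], E[r] = 0.8403, γ^t·E[r] = 0.588194, running G = 1.671528
t=2: π = [0.2309, 0.2020, 0.5671], E[r] = 0.7402, γ^t·E[r] = 0.362679, running G = 2.034207
t=3: π = [0.2308, 0.1699, 0.5993], E[r] = 0.7084, γ^t·E[r] = 0.242975, running G = 2.277182
t=4: π = [0.2308, 0.1592, 0.6100], E[r] = 0.6977, γ^t·E[r] = 0.167507, running G = 2.444689
t=5: π = [0.2308, 0.1556, 0.6136], E[r] = 0.6941, γ^t·E[r] = 0.116656, running G = 2.561345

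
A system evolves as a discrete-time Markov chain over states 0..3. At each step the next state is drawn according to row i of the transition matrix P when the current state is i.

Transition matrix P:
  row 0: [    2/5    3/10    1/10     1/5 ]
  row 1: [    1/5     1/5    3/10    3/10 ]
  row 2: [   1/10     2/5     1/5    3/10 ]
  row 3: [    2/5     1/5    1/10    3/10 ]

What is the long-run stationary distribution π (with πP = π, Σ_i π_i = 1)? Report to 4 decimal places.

π = [0.2964, 0.2636, 0.1697, 0.2704]

Balance equations π_j = Σ_i π_i·P[i][j]:
  π_0 = 2/5·π_0 + 1/5·π_1 + 1/10·π_2 + 2/5·π_3
  π_1 = 3/10·π_0 + 1/5·π_1 + 2/5·π_2 + 1/5·π_3
  π_2 = 1/10·π_0 + 3/10·π_1 + 1/5·π_2 + 1/10·π_3
  normalize: π_0 + π_1 + π_2 + π_3 = 1
Solving the linear system gives exactly π = [131/442, 233/884, 75/442, 239/884].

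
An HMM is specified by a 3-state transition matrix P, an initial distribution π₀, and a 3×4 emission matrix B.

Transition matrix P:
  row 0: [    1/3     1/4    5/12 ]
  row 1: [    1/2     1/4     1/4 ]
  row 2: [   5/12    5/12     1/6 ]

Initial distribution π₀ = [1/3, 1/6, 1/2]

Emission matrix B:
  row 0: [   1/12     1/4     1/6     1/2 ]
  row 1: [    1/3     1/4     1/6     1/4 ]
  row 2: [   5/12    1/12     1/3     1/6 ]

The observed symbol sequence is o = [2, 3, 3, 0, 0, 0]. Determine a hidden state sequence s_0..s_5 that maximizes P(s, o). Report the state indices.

path = [2, 0, 0, 2, 1, 2]

t=0: δ = [5.556e-02, 2.778e-02, 1.667e-01]  (obs o_0=2)
t=1: δ = [3.472e-02, 1.736e-02, 4.630e-03]  ψ = [2, 2, 2]  (obs o_1=3)
t=2: δ = [5.787e-03, 2.170e-03, 2.411e-03]  ψ = [0, 0, 0]  (obs o_2=3)
t=3: δ = [1.608e-04, 4.823e-04, 1.005e-03]  ψ = [0, 0, 0]  (obs o_3=0)
t=4: δ = [3.489e-05, 1.395e-04, 6.977e-05]  ψ = [2, 2, 2]  (obs o_4=0)
t=5: δ = [5.814e-06, 1.163e-05, 1.454e-05]  ψ = [1, 1, 1]  (obs o_5=0)
backtrack: best end state = 2; path = [2, 0, 0, 2, 1, 2]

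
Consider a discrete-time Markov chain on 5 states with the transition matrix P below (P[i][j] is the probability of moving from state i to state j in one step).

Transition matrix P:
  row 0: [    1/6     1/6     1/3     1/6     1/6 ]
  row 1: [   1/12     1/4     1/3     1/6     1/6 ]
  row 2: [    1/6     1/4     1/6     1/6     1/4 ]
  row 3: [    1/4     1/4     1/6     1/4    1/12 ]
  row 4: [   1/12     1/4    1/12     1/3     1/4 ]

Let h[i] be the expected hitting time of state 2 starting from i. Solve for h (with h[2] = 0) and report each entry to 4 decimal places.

h = [3.8842, 3.8842, 0.0000, 4.4842, 5.0526]

First-step conditioning: h[2] = 0; for i ≠ 2, h[i] = 1 + Σ_k P[i][k]·h[k].
  h[0] = 1 + 1/6·h[0] + 1/6·h[1] + 1/6·h[3] + 1/6·h[4]
  h[1] = 1 + 1/12·h[0] + 1/4·h[1] + 1/6·h[3] + 1/6·h[4]
  h[3] = 1 + 1/4·h[0] + 1/4·h[1] + 1/4·h[3] + 1/12·h[4]
  h[4] = 1 + 1/12·h[0] + 1/4·h[1] + 1/3·h[3] + 1/4·h[4]
Solving the 4×4 linear system over states ≠ 2 gives exactly h = [369/95, 369/95, 0, 426/95, 96/19] (h[2] = 0 is the target).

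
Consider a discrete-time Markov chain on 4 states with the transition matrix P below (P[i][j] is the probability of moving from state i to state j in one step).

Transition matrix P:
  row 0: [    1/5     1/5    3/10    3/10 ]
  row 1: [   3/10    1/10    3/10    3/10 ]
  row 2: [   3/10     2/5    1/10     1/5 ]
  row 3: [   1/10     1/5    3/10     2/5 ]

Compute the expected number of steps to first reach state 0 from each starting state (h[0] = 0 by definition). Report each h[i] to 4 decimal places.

h = [0.0000, 4.1860, 4.1085, 5.1163]

First-step conditioning: h[0] = 0; for i ≠ 0, h[i] = 1 + Σ_k P[i][k]·h[k].
  h[1] = 1 + 1/10·h[1] + 3/10·h[2] + 3/10·h[3]
  h[2] = 1 + 2/5·h[1] + 1/10·h[2] + 1/5·h[3]
  h[3] = 1 + 1/5·h[1] + 3/10·h[2] + 2/5·h[3]
Solving the 3×3 linear system over states ≠ 0 gives exactly h = [0, 180/43, 530/129, 220/43] (h[0] = 0 is the target).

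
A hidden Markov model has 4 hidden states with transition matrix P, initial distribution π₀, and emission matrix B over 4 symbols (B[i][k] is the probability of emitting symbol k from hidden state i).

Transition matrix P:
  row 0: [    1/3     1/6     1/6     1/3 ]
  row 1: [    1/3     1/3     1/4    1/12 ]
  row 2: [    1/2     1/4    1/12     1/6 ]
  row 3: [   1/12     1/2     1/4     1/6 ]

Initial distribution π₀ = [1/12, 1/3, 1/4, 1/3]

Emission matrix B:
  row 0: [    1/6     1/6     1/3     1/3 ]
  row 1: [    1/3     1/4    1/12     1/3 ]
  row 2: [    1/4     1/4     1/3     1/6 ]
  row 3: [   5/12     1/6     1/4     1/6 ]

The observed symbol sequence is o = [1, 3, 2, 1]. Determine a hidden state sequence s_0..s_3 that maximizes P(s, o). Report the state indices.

path = [2, 0, 3, 1]

t=0: δ = [1.389e-02, 8.333e-02, 6.250e-02, 5.556e-02]  (obs o_0=1)
t=1: δ = [1.042e-02, 9.259e-03, 3.472e-03, 1.736e-03]  ψ = [2, 1, 1, 2]  (obs o_1=3)
t=2: δ = [1.157e-03, 2.572e-04, 7.716e-04, 8.681e-04]  ψ = [0, 1, 1, 0]  (obs o_2=2)
t=3: δ = [6.430e-05, 1.085e-04, 5.425e-05, 6.430e-05]  ψ = [0, 3, 3, 0]  (obs o_3=1)
backtrack: best end state = 1; path = [2, 0, 3, 1]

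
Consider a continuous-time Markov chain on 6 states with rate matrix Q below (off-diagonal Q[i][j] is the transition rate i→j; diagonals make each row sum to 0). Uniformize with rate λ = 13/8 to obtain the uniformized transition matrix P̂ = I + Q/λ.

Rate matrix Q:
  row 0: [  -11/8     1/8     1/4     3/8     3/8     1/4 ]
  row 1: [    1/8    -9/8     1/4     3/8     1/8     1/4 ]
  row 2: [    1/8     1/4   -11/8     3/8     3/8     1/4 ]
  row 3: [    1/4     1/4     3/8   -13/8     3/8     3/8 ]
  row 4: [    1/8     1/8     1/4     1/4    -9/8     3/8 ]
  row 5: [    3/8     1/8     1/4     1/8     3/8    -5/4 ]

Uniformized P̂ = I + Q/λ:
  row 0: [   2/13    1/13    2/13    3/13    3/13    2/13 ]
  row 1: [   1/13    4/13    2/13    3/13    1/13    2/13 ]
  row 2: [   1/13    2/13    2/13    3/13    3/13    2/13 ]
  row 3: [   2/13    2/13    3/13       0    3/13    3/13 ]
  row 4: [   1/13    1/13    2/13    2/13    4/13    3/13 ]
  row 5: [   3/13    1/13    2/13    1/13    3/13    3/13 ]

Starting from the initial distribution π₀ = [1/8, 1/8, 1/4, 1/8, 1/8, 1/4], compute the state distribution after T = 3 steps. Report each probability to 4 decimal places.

π = [0.1286, 0.1317, 0.1653, 0.1486, 0.2279, 0.1979]

t=0: π = [0.1250, 0.1250, 0.2500, 0.1250, 0.1250, 0.2500]
t=1: π = [0.1346, 0.1346, 0.1635, 0.1538, 0.2212, 0.1923]
t=2: π = [0.1287, 0.1324, 0.1657, 0.1487, 0.2271, 0.1975]
t=3: π = [0.1286, 0.1317, 0.1653, 0.1486, 0.2279, 0.1979]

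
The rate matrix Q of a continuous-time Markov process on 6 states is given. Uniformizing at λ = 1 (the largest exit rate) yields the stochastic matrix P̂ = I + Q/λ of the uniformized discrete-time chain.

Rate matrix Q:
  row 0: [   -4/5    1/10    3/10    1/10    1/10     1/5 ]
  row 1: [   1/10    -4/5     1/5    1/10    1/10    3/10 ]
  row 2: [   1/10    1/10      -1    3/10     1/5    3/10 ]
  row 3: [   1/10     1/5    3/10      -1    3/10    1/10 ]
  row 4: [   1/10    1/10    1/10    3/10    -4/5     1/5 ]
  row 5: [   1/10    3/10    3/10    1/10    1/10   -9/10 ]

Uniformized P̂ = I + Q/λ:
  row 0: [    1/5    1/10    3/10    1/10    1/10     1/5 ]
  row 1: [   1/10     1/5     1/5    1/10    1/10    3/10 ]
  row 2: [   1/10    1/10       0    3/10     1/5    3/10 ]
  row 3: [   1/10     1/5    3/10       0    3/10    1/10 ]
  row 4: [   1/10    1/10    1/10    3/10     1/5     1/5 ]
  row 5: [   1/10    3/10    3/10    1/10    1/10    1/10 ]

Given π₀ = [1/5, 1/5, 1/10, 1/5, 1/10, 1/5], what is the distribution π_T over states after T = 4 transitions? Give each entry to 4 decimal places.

t=0: π = [0.2000, 0.2000, 0.1000, 0.2000, 0.1000, 0.2000]
t=1: π = [0.1200, 0.1800, 0.2300, 0.1200, 0.1600, 0.1900]
t=2: π = [0.1120, 0.1680, 0.1810, 0.1660, 0.1630, 0.2100]
t=3: π = [0.1112, 0.1754, 0.1963, 0.1522, 0.1676, 0.1973]
t=4: π = [0.1111, 0.1722, 0.1901, 0.1576, 0.1668, 0.2022]

π = [0.1111, 0.1722, 0.1901, 0.1576, 0.1668, 0.2022]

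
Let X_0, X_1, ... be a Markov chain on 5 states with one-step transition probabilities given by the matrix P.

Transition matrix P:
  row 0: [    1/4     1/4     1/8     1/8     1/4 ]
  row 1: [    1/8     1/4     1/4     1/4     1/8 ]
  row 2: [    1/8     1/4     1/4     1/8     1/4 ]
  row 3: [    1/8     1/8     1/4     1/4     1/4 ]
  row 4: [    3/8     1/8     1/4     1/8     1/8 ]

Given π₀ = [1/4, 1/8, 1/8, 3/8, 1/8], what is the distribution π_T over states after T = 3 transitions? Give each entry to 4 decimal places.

t=0: π = [0.2500, 0.1250, 0.1250, 0.3750, 0.1250]
t=1: π = [0.1875, 0.1875, 0.2188, 0.1875, 0.2188]
t=2: π = [0.2031, 0.1992, 0.2266, 0.1719, 0.1992]
t=3: π = [0.2002, 0.2036, 0.2246, 0.1714, 0.2002]

π = [0.2002, 0.2036, 0.2246, 0.1714, 0.2002]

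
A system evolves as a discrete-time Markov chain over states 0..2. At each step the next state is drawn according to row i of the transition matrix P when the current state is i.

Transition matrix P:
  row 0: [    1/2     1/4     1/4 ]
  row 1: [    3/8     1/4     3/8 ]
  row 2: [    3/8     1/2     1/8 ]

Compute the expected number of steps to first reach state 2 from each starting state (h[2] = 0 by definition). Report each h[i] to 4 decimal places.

h = [3.5556, 3.1111, 0.0000]

First-step conditioning: h[2] = 0; for i ≠ 2, h[i] = 1 + Σ_k P[i][k]·h[k].
  h[0] = 1 + 1/2·h[0] + 1/4·h[1]
  h[1] = 1 + 3/8·h[0] + 1/4·h[1]
Solving the 2×2 linear system over states ≠ 2 gives exactly h = [32/9, 28/9, 0] (h[2] = 0 is the target).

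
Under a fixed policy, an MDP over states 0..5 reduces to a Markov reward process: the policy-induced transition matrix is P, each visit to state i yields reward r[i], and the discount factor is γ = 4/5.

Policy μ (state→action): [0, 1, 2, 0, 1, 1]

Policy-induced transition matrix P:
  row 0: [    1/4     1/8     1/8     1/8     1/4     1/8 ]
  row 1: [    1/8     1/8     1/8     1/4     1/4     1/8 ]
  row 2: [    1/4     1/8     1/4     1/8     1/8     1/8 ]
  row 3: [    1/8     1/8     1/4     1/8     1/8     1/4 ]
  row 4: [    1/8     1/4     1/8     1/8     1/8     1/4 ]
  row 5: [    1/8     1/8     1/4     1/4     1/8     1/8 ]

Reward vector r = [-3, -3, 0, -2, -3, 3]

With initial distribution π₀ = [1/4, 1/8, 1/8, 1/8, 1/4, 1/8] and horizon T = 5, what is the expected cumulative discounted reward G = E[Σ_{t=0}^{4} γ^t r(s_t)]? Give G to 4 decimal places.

G = -4.7725

t=0: π = [0.2500, 0.1250, 0.1250, 0.1250, 0.2500, 0.1250], E[r] = -1.7500, γ^t·E[r] = -1.750000, running G = -1.750000
t=1: π = [0.1719, 0.1563, 0.1719, 0.1563, 0.1719, 0.1719], E[r] = -1.2969, γ^t·E[r] = -1.037500, running G = -2.787500
t=2: π = [0.1680, 0.1465, 0.1875, 0.1660, 0.1660, 0.1660], E[r] = -1.2754, γ^t·E[r] = -0.816250, running G = -3.603750
t=3: π = [0.1694, 0.1458, 0.1899, 0.1641, 0.1643, 0.1665], E[r] = -1.2671, γ^t·E[r] = -0.648750, running G = -4.252500
t=4: π = [0.1699, 0.1455, 0.1901, 0.1640, 0.1644, 0.1660], E[r] = -1.2695, γ^t·E[r] = -0.519988, running G = -4.772488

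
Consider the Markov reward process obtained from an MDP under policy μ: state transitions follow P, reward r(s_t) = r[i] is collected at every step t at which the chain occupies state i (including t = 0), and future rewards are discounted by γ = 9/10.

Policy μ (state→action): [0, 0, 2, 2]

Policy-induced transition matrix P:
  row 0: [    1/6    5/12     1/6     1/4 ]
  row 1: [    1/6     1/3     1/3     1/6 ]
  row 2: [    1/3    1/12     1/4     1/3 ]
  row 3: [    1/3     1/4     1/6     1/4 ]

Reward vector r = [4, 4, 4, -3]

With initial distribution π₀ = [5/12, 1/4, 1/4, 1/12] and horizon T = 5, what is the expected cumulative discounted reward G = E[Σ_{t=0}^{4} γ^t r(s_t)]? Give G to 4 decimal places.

t=0: π = [0.4167, 0.2500, 0.2500, 0.0833], E[r] = 3.4167, γ^t·E[r] = 3.416667, running G = 3.416667
t=1: π = [0.2222, 0.2986, 0.2292, 0.2500], E[r] = 2.2500, γ^t·E[r] = 2.025000, running G = 5.441667
t=2: π = [0.2465, 0.2737, 0.2355, 0.2442], E[r] = 2.2905, γ^t·E[r] = 1.855313, running G = 7.296979
t=3: π = [0.2466, 0.2746, 0.2319, 0.2468], E[r] = 2.2723, γ^t·E[r] = 1.656492, running G = 8.953471
t=4: π = [0.2465, 0.2753, 0.2318, 0.2464], E[r] = 2.2749, γ^t·E[r] = 1.492578, running G = 10.446049

G = 10.4460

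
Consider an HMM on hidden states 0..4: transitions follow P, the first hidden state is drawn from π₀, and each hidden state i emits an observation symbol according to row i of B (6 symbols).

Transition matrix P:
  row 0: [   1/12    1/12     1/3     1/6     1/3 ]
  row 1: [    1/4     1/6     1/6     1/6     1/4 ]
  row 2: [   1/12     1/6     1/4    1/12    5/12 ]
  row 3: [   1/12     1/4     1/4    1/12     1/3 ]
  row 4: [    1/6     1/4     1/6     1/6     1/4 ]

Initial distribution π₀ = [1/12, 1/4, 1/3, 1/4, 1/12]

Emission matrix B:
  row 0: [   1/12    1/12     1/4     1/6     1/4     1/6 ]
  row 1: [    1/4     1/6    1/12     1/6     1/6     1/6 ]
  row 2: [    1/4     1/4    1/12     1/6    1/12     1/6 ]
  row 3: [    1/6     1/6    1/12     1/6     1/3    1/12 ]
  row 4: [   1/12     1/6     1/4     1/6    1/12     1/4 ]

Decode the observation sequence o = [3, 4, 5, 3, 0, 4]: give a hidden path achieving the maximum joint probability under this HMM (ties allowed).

path = [1, 0, 2, 4, 1, 0]

t=0: δ = [1.389e-02, 4.167e-02, 5.556e-02, 4.167e-02, 1.389e-02]  (obs o_0=3)
t=1: δ = [2.604e-03, 1.736e-03, 1.157e-03, 2.315e-03, 1.929e-03]  ψ = [1, 3, 2, 1, 2]  (obs o_1=4)
t=2: δ = [7.234e-05, 9.645e-05, 1.447e-04, 3.617e-05, 2.170e-04]  ψ = [1, 3, 0, 0, 0]  (obs o_2=5)
t=3: δ = [6.028e-06, 9.042e-06, 6.028e-06, 6.028e-06, 1.005e-05]  ψ = [4, 4, 2, 4, 2]  (obs o_3=3)
t=4: δ = [1.884e-07, 6.279e-07, 5.023e-07, 2.791e-07, 2.093e-07]  ψ = [1, 4, 0, 4, 2]  (obs o_4=0)
t=5: δ = [3.925e-08, 1.744e-08, 1.047e-08, 3.489e-08, 1.744e-08]  ψ = [1, 1, 2, 1, 2]  (obs o_5=4)
backtrack: best end state = 0; path = [1, 0, 2, 4, 1, 0]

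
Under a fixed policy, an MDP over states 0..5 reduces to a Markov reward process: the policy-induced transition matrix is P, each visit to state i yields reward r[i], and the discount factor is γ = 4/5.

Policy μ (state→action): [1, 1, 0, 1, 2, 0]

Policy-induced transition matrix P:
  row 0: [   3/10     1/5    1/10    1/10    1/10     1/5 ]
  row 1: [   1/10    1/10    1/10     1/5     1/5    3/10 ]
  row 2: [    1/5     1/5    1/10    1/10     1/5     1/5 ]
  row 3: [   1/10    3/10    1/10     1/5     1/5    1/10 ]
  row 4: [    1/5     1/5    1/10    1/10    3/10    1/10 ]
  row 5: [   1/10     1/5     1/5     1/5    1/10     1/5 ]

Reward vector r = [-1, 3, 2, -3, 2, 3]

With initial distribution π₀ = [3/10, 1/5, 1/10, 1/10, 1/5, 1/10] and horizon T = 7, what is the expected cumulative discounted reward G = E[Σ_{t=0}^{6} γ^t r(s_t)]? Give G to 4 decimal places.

t=0: π = [0.3000, 0.2000, 0.1000, 0.1000, 0.2000, 0.1000], E[r] = 0.9000, γ^t·E[r] = 0.900000, running G = 0.900000
t=1: π = [0.1900, 0.1900, 0.1100, 0.1400, 0.1800, 0.1900], E[r] = 1.1100, γ^t·E[r] = 0.888000, running G = 1.788000
t=2: π = [0.1670, 0.1950, 0.1190, 0.1520, 0.1800, 0.1870], E[r] = 1.1210, γ^t·E[r] = 0.717440, running G = 2.505440
t=3: π = [0.1633, 0.1957, 0.1187, 0.1534, 0.1826, 0.1863], E[r] = 1.1251, γ^t·E[r] = 0.576051, running G = 3.081491
t=4: π = [0.1628, 0.1958, 0.1186, 0.1535, 0.1833, 0.1860], E[r] = 1.1257, γ^t·E[r] = 0.461074, running G = 3.542566
t=5: π = [0.1628, 0.1958, 0.1186, 0.1535, 0.1835, 0.1859], E[r] = 1.1258, γ^t·E[r] = 0.368895, running G = 3.911460
t=6: π = [0.1628, 0.1958, 0.1186, 0.1535, 0.1835, 0.1859], E[r] = 1.1258, γ^t·E[r] = 0.295119, running G = 4.206579

G = 4.2066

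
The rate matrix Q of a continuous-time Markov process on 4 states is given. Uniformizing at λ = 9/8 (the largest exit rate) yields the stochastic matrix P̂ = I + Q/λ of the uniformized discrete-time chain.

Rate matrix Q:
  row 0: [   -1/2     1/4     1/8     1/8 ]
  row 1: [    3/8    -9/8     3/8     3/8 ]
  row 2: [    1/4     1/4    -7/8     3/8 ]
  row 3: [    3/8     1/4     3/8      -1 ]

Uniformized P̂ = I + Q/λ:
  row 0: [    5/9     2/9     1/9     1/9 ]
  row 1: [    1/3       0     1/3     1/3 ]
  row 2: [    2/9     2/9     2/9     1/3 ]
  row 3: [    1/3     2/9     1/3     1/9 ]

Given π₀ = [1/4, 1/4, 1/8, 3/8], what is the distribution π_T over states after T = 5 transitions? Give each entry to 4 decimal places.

π = [0.3969, 0.1818, 0.2207, 0.2006]

t=0: π = [0.2500, 0.2500, 0.1250, 0.3750]
t=1: π = [0.3750, 0.1667, 0.2639, 0.1944]
t=2: π = [0.3873, 0.1852, 0.2207, 0.2068]
t=3: π = [0.3949, 0.1811, 0.2227, 0.2013]
t=4: π = [0.3963, 0.1820, 0.2208, 0.2008]
t=5: π = [0.3969, 0.1818, 0.2207, 0.2006]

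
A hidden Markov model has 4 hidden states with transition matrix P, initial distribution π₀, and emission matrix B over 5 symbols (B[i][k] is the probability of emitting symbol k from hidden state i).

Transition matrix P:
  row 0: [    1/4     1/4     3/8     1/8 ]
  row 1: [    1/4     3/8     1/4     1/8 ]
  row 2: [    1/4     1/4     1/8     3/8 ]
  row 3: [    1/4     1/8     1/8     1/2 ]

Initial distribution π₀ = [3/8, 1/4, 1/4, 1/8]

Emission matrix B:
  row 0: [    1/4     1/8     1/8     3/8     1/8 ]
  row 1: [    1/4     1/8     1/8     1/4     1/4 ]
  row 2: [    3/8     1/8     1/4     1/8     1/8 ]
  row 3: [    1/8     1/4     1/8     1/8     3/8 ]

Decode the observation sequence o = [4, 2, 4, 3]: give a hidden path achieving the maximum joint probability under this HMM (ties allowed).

path = [0, 2, 3, 0]

t=0: δ = [4.688e-02, 6.250e-02, 3.125e-02, 4.688e-02]  (obs o_0=4)
t=1: δ = [1.953e-03, 2.930e-03, 4.395e-03, 2.930e-03]  ψ = [1, 1, 0, 3]  (obs o_1=2)
t=2: δ = [1.373e-04, 2.747e-04, 9.155e-05, 6.180e-04]  ψ = [2, 1, 0, 2]  (obs o_2=4)
t=3: δ = [5.794e-05, 2.575e-05, 9.656e-06, 3.862e-05]  ψ = [3, 1, 3, 3]  (obs o_3=3)
backtrack: best end state = 0; path = [0, 2, 3, 0]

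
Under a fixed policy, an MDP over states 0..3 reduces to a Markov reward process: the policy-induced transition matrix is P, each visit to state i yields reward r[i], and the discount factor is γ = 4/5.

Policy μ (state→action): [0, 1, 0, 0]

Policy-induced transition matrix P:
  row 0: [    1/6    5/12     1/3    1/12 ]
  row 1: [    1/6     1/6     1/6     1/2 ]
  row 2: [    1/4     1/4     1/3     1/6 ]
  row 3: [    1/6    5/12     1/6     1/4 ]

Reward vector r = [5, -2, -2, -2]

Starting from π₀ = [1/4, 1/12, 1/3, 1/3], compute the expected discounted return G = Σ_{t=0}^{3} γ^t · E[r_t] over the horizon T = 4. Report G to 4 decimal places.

G = -1.5500

t=0: π = [0.2500, 0.0833, 0.3333, 0.3333], E[r] = -0.2500, γ^t·E[r] = -0.250000, running G = -0.250000
t=1: π = [0.1944, 0.3403, 0.2639, 0.2014], E[r] = -0.6389, γ^t·E[r] = -0.511111, running G = -0.761111
t=2: π = [0.1887, 0.2876, 0.2431, 0.2807], E[r] = -0.6794, γ^t·E[r] = -0.434815, running G = -1.195926
t=3: π = [0.1869, 0.3043, 0.2386, 0.2702], E[r] = -0.6916, γ^t·E[r] = -0.354074, running G = -1.550000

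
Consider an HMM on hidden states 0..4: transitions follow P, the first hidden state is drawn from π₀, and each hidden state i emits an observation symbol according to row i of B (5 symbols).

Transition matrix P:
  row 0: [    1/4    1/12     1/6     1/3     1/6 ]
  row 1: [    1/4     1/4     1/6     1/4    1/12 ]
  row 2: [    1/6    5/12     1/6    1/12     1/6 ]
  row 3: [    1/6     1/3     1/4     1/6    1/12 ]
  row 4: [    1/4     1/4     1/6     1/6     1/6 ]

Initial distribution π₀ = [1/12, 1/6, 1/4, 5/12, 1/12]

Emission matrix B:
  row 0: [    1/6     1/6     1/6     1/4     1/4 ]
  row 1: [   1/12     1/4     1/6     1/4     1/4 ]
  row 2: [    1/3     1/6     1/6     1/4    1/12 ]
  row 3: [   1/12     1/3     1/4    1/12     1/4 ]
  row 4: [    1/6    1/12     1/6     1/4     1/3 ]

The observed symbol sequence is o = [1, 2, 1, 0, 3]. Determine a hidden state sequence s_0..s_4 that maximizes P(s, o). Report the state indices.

t=0: δ = [1.389e-02, 4.167e-02, 4.167e-02, 1.389e-01, 6.944e-03]  (obs o_0=1)
t=1: δ = [3.858e-03, 7.716e-03, 5.787e-03, 5.787e-03, 1.929e-03]  ψ = [3, 3, 3, 3, 3]  (obs o_1=2)
t=2: δ = [3.215e-04, 6.028e-04, 2.411e-04, 6.430e-04, 8.038e-05]  ψ = [1, 2, 3, 1, 2]  (obs o_2=1)
t=3: δ = [2.512e-05, 1.786e-05, 5.358e-05, 1.256e-05, 8.931e-06]  ψ = [1, 3, 3, 1, 0]  (obs o_3=0)
t=4: δ = [2.233e-06, 5.582e-06, 2.233e-06, 6.977e-07, 2.233e-06]  ψ = [2, 2, 2, 0, 2]  (obs o_4=3)
backtrack: best end state = 1; path = [3, 1, 3, 2, 1]

path = [3, 1, 3, 2, 1]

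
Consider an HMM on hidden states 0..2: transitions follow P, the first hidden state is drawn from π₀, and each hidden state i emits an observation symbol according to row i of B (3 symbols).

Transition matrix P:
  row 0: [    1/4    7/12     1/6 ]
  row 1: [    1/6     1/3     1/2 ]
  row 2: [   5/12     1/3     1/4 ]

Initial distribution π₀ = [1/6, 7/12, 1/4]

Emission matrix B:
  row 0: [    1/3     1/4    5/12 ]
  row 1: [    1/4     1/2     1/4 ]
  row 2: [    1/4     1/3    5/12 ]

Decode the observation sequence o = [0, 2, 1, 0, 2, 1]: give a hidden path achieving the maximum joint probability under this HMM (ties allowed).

path = [1, 2, 1, 2, 0, 1]

t=0: δ = [5.556e-02, 1.458e-01, 6.250e-02]  (obs o_0=0)
t=1: δ = [1.085e-02, 1.215e-02, 3.038e-02]  ψ = [2, 1, 1]  (obs o_1=2)
t=2: δ = [3.165e-03, 5.064e-03, 2.532e-03]  ψ = [2, 2, 2]  (obs o_2=1)
t=3: δ = [3.516e-04, 4.615e-04, 6.330e-04]  ψ = [2, 0, 1]  (obs o_3=0)
t=4: δ = [1.099e-04, 5.275e-05, 9.615e-05]  ψ = [2, 2, 1]  (obs o_4=2)
t=5: δ = [1.002e-05, 3.205e-05, 8.791e-06]  ψ = [2, 0, 1]  (obs o_5=1)
backtrack: best end state = 1; path = [1, 2, 1, 2, 0, 1]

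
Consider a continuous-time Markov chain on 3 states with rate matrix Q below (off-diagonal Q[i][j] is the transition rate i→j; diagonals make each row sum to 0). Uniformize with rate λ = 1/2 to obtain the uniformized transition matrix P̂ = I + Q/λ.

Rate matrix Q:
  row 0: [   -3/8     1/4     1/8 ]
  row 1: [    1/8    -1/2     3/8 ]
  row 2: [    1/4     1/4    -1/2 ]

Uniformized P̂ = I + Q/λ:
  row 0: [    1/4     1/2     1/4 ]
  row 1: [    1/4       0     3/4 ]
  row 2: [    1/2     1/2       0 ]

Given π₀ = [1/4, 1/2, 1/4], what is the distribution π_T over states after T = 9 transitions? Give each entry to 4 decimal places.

π = [0.3330, 0.3330, 0.3340]

t=0: π = [0.2500, 0.5000, 0.2500]
t=1: π = [0.3125, 0.2500, 0.4375]
t=2: π = [0.3594, 0.3750, 0.2656]
t=3: π = [0.3164, 0.3125, 0.3711]
t=4: π = [0.3428, 0.3438, 0.3135]
t=5: π = [0.3284, 0.3281, 0.3435]
t=6: π = [0.3359, 0.3359, 0.3282]
t=7: π = [0.3320, 0.3320, 0.3359]
t=8: π = [0.3340, 0.3340, 0.3320]
t=9: π = [0.3330, 0.3330, 0.3340]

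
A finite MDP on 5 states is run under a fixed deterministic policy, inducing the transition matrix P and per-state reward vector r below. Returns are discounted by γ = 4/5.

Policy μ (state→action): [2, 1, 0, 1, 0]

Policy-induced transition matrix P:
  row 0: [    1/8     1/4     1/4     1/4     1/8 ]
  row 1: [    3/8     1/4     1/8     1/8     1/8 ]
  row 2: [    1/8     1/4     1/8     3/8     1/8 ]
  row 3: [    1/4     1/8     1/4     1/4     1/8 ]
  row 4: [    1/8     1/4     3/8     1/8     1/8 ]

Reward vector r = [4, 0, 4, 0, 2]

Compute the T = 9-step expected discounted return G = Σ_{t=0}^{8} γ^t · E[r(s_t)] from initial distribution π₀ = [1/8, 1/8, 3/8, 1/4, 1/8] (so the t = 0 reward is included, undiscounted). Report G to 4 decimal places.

G = 8.6012

t=0: π = [0.1250, 0.1250, 0.3750, 0.2500, 0.1250], E[r] = 2.2500, γ^t·E[r] = 2.250000, running G = 2.250000
t=1: π = [0.1875, 0.2188, 0.2031, 0.2656, 0.1250], E[r] = 1.8125, γ^t·E[r] = 1.450000, running G = 3.700000
t=2: π = [0.2129, 0.2168, 0.2129, 0.2324, 0.1250], E[r] = 1.9531, γ^t·E[r] = 1.250000, running G = 4.950000
t=3: π = [0.2083, 0.2209, 0.2119, 0.2339, 0.1250], E[r] = 1.9307, γ^t·E[r] = 0.988500, running G = 5.938500
t=4: π = [0.2095, 0.2208, 0.2115, 0.2332, 0.1250], E[r] = 1.9340, γ^t·E[r] = 0.792150, running G = 6.730650
t=5: π = [0.2093, 0.2208, 0.2116, 0.2332, 0.1250], E[r] = 1.9337, γ^t·E[r] = 0.633650, running G = 7.364300
t=6: π = [0.2094, 0.2208, 0.2116, 0.2332, 0.1250], E[r] = 1.9337, γ^t·E[r] = 0.506918, running G = 7.871218
t=7: π = [0.2094, 0.2208, 0.2116, 0.2332, 0.1250], E[r] = 1.9337, γ^t·E[r] = 0.405536, running G = 8.276754
t=8: π = [0.2094, 0.2208, 0.2116, 0.2332, 0.1250], E[r] = 1.9337, γ^t·E[r] = 0.324429, running G = 8.601182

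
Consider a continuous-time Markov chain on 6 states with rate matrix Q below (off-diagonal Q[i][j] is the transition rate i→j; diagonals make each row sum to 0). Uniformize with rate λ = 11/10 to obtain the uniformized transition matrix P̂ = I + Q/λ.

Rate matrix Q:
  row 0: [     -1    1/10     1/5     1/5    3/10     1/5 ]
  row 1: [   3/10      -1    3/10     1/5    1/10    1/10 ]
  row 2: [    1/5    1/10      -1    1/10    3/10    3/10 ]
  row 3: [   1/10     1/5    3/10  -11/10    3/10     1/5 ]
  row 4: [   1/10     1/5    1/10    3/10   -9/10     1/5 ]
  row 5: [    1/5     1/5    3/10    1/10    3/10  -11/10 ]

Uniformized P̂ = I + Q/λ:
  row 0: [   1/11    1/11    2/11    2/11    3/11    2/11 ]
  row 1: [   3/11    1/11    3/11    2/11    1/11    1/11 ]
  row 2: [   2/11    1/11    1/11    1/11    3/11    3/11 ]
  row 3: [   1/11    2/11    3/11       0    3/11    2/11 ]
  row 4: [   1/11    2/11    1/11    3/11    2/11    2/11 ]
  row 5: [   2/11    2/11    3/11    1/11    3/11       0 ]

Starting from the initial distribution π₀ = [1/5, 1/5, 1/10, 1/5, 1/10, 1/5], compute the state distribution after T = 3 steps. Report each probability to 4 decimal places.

t=0: π = [0.2000, 0.2000, 0.1000, 0.2000, 0.1000, 0.2000]
t=1: π = [0.1545, 0.1364, 0.2182, 0.1273, 0.2273, 0.1364]
t=2: π = [0.1479, 0.1355, 0.1777, 0.1471, 0.2273, 0.1645]
t=3: π = [0.1467, 0.1399, 0.1856, 0.1446, 0.2274, 0.1557]

π = [0.1467, 0.1399, 0.1856, 0.1446, 0.2274, 0.1557]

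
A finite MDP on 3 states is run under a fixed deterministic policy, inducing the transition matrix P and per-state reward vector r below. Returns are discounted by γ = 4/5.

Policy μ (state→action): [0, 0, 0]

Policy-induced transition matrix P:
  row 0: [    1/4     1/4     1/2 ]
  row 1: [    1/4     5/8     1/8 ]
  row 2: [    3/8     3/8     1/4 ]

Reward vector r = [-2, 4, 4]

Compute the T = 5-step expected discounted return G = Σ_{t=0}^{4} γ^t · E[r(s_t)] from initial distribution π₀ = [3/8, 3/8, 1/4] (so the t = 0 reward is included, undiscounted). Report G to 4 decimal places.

G = 7.1770

t=0: π = [0.3750, 0.3750, 0.2500], E[r] = 1.7500, γ^t·E[r] = 1.750000, running G = 1.750000
t=1: π = [0.2813, 0.4219, 0.2969], E[r] = 2.3125, γ^t·E[r] = 1.850000, running G = 3.600000
t=2: π = [0.2871, 0.4453, 0.2676], E[r] = 2.2773, γ^t·E[r] = 1.457500, running G = 5.057500
t=3: π = [0.2834, 0.4504, 0.2661], E[r] = 2.2993, γ^t·E[r] = 1.177250, running G = 6.234750
t=4: π = [0.2833, 0.4522, 0.2646], E[r] = 2.3004, γ^t·E[r] = 0.942250, running G = 7.177000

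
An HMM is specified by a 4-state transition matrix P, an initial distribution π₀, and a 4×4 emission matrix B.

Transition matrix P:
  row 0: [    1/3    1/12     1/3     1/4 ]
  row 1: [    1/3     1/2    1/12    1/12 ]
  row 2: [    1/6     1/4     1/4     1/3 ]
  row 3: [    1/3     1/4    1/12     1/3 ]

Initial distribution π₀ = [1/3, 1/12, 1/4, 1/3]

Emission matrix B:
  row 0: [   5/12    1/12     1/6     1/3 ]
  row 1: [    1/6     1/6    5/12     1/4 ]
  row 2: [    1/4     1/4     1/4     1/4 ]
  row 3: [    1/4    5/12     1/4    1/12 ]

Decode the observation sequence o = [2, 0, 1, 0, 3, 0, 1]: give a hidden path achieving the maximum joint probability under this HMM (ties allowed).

path = [3, 0, 3, 0, 0, 0, 3]

t=0: δ = [5.556e-02, 3.472e-02, 6.250e-02, 8.333e-02]  (obs o_0=2)
t=1: δ = [1.157e-02, 3.472e-03, 4.630e-03, 6.944e-03]  ψ = [3, 3, 0, 3]  (obs o_1=0)
t=2: δ = [3.215e-04, 2.894e-04, 9.645e-04, 1.206e-03]  ψ = [0, 1, 0, 0]  (obs o_2=1)
t=3: δ = [1.674e-04, 5.023e-05, 6.028e-05, 1.005e-04]  ψ = [3, 3, 2, 3]  (obs o_3=0)
t=4: δ = [1.861e-05, 6.279e-06, 1.395e-05, 3.489e-06]  ψ = [0, 1, 0, 0]  (obs o_4=3)
t=5: δ = [2.584e-06, 5.814e-07, 1.550e-06, 1.163e-06]  ψ = [0, 2, 0, 0]  (obs o_5=0)
t=6: δ = [7.178e-08, 6.460e-08, 2.153e-07, 2.692e-07]  ψ = [0, 2, 0, 0]  (obs o_6=1)
backtrack: best end state = 3; path = [3, 0, 3, 0, 0, 0, 3]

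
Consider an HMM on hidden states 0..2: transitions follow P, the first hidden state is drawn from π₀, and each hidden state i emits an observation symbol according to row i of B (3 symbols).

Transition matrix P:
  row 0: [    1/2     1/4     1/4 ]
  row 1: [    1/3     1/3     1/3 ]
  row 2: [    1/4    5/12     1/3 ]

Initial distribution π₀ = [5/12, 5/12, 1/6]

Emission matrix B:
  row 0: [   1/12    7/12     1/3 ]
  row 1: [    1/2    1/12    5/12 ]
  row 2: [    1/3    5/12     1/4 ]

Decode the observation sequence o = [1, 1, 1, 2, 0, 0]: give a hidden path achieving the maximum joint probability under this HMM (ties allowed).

path = [0, 0, 0, 0, 1, 1]

t=0: δ = [2.431e-01, 3.472e-02, 6.944e-02]  (obs o_0=1)
t=1: δ = [7.089e-02, 5.064e-03, 2.532e-02]  ψ = [0, 0, 0]  (obs o_1=1)
t=2: δ = [2.068e-02, 1.477e-03, 7.385e-03]  ψ = [0, 0, 0]  (obs o_2=1)
t=3: δ = [3.446e-03, 2.154e-03, 1.292e-03]  ψ = [0, 0, 0]  (obs o_3=2)
t=4: δ = [1.436e-04, 4.308e-04, 2.872e-04]  ψ = [0, 0, 0]  (obs o_4=0)
t=5: δ = [1.197e-05, 7.179e-05, 4.786e-05]  ψ = [1, 1, 1]  (obs o_5=0)
backtrack: best end state = 1; path = [0, 0, 0, 0, 1, 1]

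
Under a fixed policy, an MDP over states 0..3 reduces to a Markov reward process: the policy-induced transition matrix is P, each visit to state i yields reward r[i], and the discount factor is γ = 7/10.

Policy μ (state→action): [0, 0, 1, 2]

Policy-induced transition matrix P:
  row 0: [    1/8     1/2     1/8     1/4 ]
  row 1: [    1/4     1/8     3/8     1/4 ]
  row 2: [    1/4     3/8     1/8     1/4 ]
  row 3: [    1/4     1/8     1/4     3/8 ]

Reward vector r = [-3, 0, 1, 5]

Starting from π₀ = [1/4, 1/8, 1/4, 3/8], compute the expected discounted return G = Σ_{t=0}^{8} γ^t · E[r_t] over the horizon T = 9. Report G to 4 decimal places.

t=0: π = [0.2500, 0.1250, 0.2500, 0.3750], E[r] = 1.3750, γ^t·E[r] = 1.375000, running G = 1.375000
t=1: π = [0.2188, 0.2813, 0.2031, 0.2969], E[r] = 1.0313, γ^t·E[r] = 0.721875, running G = 2.096875
t=2: π = [0.2227, 0.2578, 0.2324, 0.2871], E[r] = 1.0000, γ^t·E[r] = 0.490000, running G = 2.586875
t=3: π = [0.2222, 0.2666, 0.2253, 0.2859], E[r] = 0.9883, γ^t·E[r] = 0.338980, running G = 2.925855
t=4: π = [0.2222, 0.2646, 0.2274, 0.2857], E[r] = 0.9894, γ^t·E[r] = 0.237550, running G = 3.163406
t=5: π = [0.2222, 0.2652, 0.2269, 0.2857], E[r] = 0.9888, γ^t·E[r] = 0.166188, running G = 3.329593
t=6: π = [0.2222, 0.2651, 0.2270, 0.2857], E[r] = 0.9889, γ^t·E[r] = 0.116345, running G = 3.445938
t=7: π = [0.2222, 0.2651, 0.2270, 0.2857], E[r] = 0.9889, γ^t·E[r] = 0.081439, running G = 3.527377
t=8: π = [0.2222, 0.2651, 0.2270, 0.2857], E[r] = 0.9889, γ^t·E[r] = 0.057008, running G = 3.584385

G = 3.5844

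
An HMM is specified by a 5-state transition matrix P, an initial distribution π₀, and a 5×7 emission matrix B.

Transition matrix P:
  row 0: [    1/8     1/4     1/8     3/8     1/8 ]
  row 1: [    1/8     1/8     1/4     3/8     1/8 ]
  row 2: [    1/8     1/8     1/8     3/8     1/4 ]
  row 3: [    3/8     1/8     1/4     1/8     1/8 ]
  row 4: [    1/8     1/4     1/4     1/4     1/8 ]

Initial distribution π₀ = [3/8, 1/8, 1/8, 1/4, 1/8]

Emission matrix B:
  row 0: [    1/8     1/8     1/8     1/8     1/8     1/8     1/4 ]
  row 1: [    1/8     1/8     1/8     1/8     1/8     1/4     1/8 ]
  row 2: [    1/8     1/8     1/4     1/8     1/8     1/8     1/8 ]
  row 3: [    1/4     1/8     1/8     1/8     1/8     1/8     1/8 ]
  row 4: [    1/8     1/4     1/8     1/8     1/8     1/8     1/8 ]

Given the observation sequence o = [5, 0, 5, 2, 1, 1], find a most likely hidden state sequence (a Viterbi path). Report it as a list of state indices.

path = [0, 3, 0, 3, 0, 3]

t=0: δ = [4.688e-02, 3.125e-02, 1.562e-02, 3.125e-02, 1.562e-02]  (obs o_0=5)
t=1: δ = [1.465e-03, 1.465e-03, 9.766e-04, 4.395e-03, 7.324e-04]  ψ = [3, 0, 1, 0, 0]  (obs o_1=0)
t=2: δ = [2.060e-04, 1.373e-04, 1.373e-04, 6.866e-05, 6.866e-05]  ψ = [3, 3, 3, 0, 3]  (obs o_2=5)
t=3: δ = [3.219e-06, 6.437e-06, 8.583e-06, 9.656e-06, 4.292e-06]  ψ = [0, 0, 1, 0, 2]  (obs o_3=2)
t=4: δ = [4.526e-07, 1.509e-07, 3.017e-07, 4.023e-07, 5.364e-07]  ψ = [3, 3, 3, 2, 2]  (obs o_4=1)
t=5: δ = [1.886e-08, 1.676e-08, 1.676e-08, 2.122e-08, 1.886e-08]  ψ = [3, 4, 4, 0, 2]  (obs o_5=1)
backtrack: best end state = 3; path = [0, 3, 0, 3, 0, 3]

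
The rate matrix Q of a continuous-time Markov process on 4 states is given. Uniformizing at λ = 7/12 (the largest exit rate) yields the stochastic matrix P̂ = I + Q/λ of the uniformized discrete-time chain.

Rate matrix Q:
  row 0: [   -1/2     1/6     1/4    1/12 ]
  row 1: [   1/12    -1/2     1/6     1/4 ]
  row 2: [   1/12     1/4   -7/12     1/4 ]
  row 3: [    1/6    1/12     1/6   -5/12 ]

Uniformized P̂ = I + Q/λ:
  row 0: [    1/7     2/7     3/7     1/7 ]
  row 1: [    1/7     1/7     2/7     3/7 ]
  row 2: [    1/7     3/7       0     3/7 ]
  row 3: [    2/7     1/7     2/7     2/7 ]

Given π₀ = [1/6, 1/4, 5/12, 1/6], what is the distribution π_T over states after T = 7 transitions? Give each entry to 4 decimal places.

t=0: π = [0.1667, 0.2500, 0.4167, 0.1667]
t=1: π = [0.1667, 0.2857, 0.1905, 0.3571]
t=2: π = [0.1939, 0.2211, 0.2551, 0.3299]
t=3: π = [0.1900, 0.2434, 0.2405, 0.3260]
t=4: π = [0.1894, 0.2387, 0.2441, 0.3277]
t=5: π = [0.1897, 0.2397, 0.2430, 0.3276]
t=6: π = [0.1897, 0.2394, 0.2434, 0.3276]
t=7: π = [0.1897, 0.2395, 0.2433, 0.3276]

π = [0.1897, 0.2395, 0.2433, 0.3276]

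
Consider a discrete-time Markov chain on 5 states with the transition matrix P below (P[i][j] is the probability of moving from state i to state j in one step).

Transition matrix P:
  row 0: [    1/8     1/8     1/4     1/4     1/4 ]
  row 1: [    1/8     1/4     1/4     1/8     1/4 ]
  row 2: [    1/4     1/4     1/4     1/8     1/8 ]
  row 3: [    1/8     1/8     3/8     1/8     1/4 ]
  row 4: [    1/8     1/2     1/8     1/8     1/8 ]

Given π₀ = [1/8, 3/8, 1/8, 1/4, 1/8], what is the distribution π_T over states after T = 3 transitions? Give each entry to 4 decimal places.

t=0: π = [0.1250, 0.3750, 0.1250, 0.2500, 0.1250]
t=1: π = [0.1406, 0.2344, 0.2656, 0.1406, 0.2188]
t=2: π = [0.1582, 0.2695, 0.2402, 0.1426, 0.1895]
t=3: π = [0.1550, 0.2598, 0.2441, 0.1448, 0.1963]

π = [0.1550, 0.2598, 0.2441, 0.1448, 0.1963]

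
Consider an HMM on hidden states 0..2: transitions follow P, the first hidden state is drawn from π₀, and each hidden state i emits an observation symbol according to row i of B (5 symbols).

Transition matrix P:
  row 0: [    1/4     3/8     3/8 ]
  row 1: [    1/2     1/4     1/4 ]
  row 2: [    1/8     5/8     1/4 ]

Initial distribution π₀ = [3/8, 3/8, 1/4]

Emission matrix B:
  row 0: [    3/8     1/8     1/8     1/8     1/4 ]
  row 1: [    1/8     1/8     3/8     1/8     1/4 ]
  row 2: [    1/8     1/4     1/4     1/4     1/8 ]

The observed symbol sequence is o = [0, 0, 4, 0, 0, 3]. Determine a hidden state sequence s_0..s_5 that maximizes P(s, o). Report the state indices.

path = [0, 0, 1, 0, 0, 2]

t=0: δ = [1.406e-01, 4.688e-02, 3.125e-02]  (obs o_0=0)
t=1: δ = [1.318e-02, 6.592e-03, 6.592e-03]  ψ = [0, 0, 0]  (obs o_1=0)
t=2: δ = [8.240e-04, 1.236e-03, 6.180e-04]  ψ = [0, 0, 0]  (obs o_2=4)
t=3: δ = [2.317e-04, 4.828e-05, 3.862e-05]  ψ = [1, 2, 0]  (obs o_3=0)
t=4: δ = [2.173e-05, 1.086e-05, 1.086e-05]  ψ = [0, 0, 0]  (obs o_4=0)
t=5: δ = [6.789e-07, 1.018e-06, 2.037e-06]  ψ = [0, 0, 0]  (obs o_5=3)
backtrack: best end state = 2; path = [0, 0, 1, 0, 0, 2]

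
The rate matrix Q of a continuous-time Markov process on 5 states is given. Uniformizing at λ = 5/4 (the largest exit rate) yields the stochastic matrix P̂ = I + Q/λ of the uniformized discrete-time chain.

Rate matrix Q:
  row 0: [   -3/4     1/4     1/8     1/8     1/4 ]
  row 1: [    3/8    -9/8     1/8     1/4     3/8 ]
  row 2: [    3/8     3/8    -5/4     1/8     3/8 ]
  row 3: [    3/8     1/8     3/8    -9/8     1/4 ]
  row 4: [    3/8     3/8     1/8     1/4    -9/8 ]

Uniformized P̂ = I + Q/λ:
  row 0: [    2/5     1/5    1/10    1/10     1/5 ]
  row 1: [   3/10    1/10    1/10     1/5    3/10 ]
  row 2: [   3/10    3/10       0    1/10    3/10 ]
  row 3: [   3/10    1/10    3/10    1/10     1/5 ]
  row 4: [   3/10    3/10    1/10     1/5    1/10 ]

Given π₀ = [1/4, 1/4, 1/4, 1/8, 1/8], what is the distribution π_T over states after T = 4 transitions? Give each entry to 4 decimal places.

π = [0.3333, 0.1990, 0.1164, 0.1409, 0.2104]

t=0: π = [0.2500, 0.2500, 0.2500, 0.1250, 0.1250]
t=1: π = [0.3250, 0.2000, 0.1000, 0.1375, 0.2375]
t=2: π = [0.3325, 0.2000, 0.1175, 0.1438, 0.2063]
t=3: π = [0.3333, 0.1980, 0.1170, 0.1406, 0.2111]
t=4: π = [0.3333, 0.1990, 0.1164, 0.1409, 0.2104]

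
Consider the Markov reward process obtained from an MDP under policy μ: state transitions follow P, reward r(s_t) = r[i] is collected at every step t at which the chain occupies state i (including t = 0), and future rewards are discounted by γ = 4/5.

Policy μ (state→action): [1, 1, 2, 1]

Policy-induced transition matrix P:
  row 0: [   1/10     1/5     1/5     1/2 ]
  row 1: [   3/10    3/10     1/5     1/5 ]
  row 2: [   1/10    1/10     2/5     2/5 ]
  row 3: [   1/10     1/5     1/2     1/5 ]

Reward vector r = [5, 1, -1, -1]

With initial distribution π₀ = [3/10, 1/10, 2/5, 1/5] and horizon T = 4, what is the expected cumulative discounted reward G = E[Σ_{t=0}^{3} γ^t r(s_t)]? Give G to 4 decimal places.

G = 1.2492

t=0: π = [0.3000, 0.1000, 0.4000, 0.2000], E[r] = 1.0000, γ^t·E[r] = 1.000000, running G = 1.000000
t=1: π = [0.1200, 0.1700, 0.3400, 0.3700], E[r] = 0.0600, γ^t·E[r] = 0.048000, running G = 1.048000
t=2: π = [0.1340, 0.1830, 0.3790, 0.3040], E[r] = 0.1700, γ^t·E[r] = 0.108800, running G = 1.156800
t=3: π = [0.1366, 0.1804, 0.3670, 0.3160], E[r] = 0.1804, γ^t·E[r] = 0.092365, running G = 1.249165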